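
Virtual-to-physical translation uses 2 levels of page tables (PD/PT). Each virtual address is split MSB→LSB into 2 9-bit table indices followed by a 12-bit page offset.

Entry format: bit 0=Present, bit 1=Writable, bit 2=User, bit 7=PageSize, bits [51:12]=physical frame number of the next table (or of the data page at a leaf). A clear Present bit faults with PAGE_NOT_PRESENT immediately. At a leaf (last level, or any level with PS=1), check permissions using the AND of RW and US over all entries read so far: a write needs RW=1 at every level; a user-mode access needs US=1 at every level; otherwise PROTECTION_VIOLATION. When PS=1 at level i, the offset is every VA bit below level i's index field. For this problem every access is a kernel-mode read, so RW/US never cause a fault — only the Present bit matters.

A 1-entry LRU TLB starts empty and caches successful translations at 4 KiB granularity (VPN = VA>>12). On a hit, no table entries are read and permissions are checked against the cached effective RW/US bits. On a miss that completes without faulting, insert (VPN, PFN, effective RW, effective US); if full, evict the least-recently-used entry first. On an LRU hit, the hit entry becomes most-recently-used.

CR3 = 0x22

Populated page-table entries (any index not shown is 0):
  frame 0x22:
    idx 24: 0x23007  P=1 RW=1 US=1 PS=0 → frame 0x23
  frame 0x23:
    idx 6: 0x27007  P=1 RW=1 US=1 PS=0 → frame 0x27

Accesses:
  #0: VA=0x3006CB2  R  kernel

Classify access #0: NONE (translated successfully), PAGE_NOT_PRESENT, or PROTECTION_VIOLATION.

Per-access translation:
#0 VA=0x3006CB2 (r,kernel):
  L0: frame=0x22 idx=24 entry=0x23007 [P=1 RW=1 US=1 PS=0]
  L1: frame=0x23 idx=6 entry=0x27007 [P=1 RW=1 US=1 PS=0]
  → PA=0x27CB2  (2 entries read)

Access #0 fault: NONE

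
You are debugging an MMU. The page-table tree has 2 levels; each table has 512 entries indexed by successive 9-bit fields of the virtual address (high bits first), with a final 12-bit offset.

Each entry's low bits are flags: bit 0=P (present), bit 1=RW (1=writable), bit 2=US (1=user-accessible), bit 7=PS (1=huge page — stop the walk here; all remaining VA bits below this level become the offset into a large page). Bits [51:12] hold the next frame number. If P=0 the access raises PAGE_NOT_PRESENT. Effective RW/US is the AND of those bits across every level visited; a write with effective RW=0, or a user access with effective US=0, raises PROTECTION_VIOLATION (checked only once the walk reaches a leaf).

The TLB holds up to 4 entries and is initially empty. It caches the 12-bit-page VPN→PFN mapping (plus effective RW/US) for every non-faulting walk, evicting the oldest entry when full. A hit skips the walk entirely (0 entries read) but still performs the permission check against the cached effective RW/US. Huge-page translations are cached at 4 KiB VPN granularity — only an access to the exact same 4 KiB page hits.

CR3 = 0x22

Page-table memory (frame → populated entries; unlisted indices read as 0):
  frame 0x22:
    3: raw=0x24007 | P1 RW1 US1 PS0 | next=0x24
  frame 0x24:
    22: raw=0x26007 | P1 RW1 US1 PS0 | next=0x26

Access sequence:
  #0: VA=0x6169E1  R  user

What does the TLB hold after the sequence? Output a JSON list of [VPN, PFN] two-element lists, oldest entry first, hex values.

Per-access translation:
#0 VA=0x6169E1 (r,user):
  L0 @0x22[3] → 0x24007  P=1,RW=1,US=1,PS=0
  L1 @0x24[22] → 0x26007  P=1,RW=1,US=1,PS=0
  ✓ 0x269E1  — 2 lookups

TLB: [["0x616", "0x26"]]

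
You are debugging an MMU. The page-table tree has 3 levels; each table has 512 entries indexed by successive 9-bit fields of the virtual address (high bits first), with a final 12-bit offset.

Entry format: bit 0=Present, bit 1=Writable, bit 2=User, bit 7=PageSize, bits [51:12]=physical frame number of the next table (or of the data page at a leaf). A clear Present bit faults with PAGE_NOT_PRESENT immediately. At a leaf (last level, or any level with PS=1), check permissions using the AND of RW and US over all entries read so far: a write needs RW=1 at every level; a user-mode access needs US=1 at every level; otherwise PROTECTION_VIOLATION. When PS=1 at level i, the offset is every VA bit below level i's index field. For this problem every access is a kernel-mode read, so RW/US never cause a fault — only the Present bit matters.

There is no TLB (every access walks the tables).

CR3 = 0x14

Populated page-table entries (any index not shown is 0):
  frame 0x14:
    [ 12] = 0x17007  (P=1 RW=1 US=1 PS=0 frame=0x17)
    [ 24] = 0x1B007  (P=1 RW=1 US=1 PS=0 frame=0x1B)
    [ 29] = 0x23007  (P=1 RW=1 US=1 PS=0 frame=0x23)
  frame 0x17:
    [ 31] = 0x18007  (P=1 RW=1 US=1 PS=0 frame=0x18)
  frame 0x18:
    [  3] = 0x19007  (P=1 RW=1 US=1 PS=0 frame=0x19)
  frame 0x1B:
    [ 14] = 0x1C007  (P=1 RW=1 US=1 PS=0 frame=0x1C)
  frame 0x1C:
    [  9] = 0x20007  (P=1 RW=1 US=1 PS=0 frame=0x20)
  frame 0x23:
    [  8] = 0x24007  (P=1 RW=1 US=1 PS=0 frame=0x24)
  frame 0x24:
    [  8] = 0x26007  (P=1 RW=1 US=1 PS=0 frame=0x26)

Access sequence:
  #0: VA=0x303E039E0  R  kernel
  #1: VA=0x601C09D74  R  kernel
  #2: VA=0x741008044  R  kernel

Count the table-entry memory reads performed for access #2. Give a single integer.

Per-access translation:
#0 VA=0x303E039E0 (r,kernel):
  lvl0: tbl 0x14, slot 12 ⇒ 0x17007 (P1/RW1/US1/PS0)
  lvl1: tbl 0x17, slot 31 ⇒ 0x18007 (P1/RW1/US1/PS0)
  lvl2: tbl 0x18, slot 3 ⇒ 0x19007 (P1/RW1/US1/PS0)
  ✓ 0x199E0  — 3 lookups
#1 VA=0x601C09D74 (r,kernel):
  lvl0: tbl 0x14, slot 24 ⇒ 0x1B007 (P1/RW1/US1/PS0)
  lvl1: tbl 0x1B, slot 14 ⇒ 0x1C007 (P1/RW1/US1/PS0)
  lvl2: tbl 0x1C, slot 9 ⇒ 0x20007 (P1/RW1/US1/PS0)
  ✓ 0x20D74  — 3 lookups
#2 VA=0x741008044 (r,kernel):
  lvl0: tbl 0x14, slot 29 ⇒ 0x23007 (P1/RW1/US1/PS0)
  lvl1: tbl 0x23, slot 8 ⇒ 0x24007 (P1/RW1/US1/PS0)
  lvl2: tbl 0x24, slot 8 ⇒ 0x26007 (P1/RW1/US1/PS0)
  ✓ 0x26044  — 3 lookups

Entries read for #2: 3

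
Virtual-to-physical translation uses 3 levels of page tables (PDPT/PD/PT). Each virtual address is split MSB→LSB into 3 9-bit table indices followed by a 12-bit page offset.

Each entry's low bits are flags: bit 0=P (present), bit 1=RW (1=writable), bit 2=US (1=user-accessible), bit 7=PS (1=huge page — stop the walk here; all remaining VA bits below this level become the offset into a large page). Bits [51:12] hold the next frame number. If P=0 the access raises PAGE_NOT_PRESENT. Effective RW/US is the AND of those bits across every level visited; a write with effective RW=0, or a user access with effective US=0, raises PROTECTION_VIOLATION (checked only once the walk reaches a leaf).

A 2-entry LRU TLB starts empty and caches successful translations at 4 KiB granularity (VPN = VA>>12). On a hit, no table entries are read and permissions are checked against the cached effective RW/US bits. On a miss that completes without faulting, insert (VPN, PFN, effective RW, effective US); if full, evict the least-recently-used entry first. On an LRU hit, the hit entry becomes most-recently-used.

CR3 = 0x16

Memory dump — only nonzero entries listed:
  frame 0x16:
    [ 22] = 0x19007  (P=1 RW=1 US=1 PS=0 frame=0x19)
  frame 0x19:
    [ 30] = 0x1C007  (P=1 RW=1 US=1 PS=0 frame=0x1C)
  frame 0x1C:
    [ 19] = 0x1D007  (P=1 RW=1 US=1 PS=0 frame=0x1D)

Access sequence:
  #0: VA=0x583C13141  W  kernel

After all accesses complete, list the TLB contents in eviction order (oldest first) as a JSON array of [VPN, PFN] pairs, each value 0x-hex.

Per-access translation:
#0 VA=0x583C13141 (w,kernel):
  [0] read 0x16 idx=22: raw=0x19007 flags P=1 W=1 U=1 S=0
  [1] read 0x19 idx=30: raw=0x1C007 flags P=1 W=1 U=1 S=0
  [2] read 0x1C idx=19: raw=0x1D007 flags P=1 W=1 U=1 S=0
  → PA=0x1D141  (3 entries read)

TLB: [["0x583C13", "0x1D"]]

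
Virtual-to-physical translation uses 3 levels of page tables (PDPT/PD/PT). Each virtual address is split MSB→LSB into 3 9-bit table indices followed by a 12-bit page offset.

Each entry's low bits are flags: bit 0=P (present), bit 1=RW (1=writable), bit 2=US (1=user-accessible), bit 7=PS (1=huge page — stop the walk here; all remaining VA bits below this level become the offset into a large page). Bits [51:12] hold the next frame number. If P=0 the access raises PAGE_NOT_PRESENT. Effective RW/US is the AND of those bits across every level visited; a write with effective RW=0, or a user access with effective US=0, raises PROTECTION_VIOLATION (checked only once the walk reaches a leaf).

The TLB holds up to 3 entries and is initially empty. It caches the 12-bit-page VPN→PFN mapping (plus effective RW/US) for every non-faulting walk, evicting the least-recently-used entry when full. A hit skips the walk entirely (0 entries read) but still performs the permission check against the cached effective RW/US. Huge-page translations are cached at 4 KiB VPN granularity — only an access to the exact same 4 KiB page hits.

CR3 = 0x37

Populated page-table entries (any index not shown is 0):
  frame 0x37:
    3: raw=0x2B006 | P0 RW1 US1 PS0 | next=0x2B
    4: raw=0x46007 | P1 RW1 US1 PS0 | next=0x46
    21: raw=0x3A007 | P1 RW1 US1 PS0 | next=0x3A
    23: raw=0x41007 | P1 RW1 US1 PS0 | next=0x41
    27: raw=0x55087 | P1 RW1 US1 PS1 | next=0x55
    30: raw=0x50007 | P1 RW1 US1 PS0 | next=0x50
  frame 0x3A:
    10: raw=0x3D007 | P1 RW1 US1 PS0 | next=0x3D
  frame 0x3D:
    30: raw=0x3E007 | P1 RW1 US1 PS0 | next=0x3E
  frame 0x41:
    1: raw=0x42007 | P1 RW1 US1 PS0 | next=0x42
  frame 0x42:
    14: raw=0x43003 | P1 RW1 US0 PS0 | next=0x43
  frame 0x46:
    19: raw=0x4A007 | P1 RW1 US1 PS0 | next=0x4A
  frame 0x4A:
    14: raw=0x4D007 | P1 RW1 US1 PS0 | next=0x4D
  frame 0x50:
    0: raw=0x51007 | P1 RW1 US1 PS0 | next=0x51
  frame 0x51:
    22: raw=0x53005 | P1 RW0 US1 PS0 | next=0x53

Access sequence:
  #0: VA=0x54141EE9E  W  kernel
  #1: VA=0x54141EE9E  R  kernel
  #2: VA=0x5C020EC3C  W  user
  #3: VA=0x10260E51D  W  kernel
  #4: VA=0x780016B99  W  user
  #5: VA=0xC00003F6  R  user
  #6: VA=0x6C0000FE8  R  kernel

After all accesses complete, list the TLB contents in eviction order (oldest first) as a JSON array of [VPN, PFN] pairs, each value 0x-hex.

Per-access translation:
#0 VA=0x54141EE9E (w,kernel):
  [0] read 0x37 idx=21: raw=0x3A007 flags P=1 W=1 U=1 S=0
  [1] read 0x3A idx=10: raw=0x3D007 flags P=1 W=1 U=1 S=0
  [2] read 0x3D idx=30: raw=0x3E007 flags P=1 W=1 U=1 S=0
  → PA=0x3EE9E  (3 entries read)
#1 VA=0x54141EE9E (r,kernel):
  TLB hit vpn=0x54141E → PA=0x3EE9E
#2 VA=0x5C020EC3C (w,user):
  [0] read 0x37 idx=23: raw=0x41007 flags P=1 W=1 U=1 S=0
  [1] read 0x41 idx=1: raw=0x42007 flags P=1 W=1 U=1 S=0
  [2] read 0x42 idx=14: raw=0x43003 flags P=1 W=1 U=0 S=0
  ✗ PROTECTION_VIOLATION  [3 reads]
#3 VA=0x10260E51D (w,kernel):
  [0] read 0x37 idx=4: raw=0x46007 flags P=1 W=1 U=1 S=0
  [1] read 0x46 idx=19: raw=0x4A007 flags P=1 W=1 U=1 S=0
  [2] read 0x4A idx=14: raw=0x4D007 flags P=1 W=1 U=1 S=0
  → PA=0x4D51D  (3 entries read)
#4 VA=0x780016B99 (w,user):
  [0] read 0x37 idx=30: raw=0x50007 flags P=1 W=1 U=1 S=0
  [1] read 0x50 idx=0: raw=0x51007 flags P=1 W=1 U=1 S=0
  [2] read 0x51 idx=22: raw=0x53005 flags P=1 W=0 U=1 S=0
  ✗ PROTECTION_VIOLATION  [3 reads]
#5 VA=0xC00003F6 (r,user):
  [0] read 0x37 idx=3: raw=0x2B006 flags P=0 W=1 U=1 S=0
  ✗ PAGE_NOT_PRESENT  [1 reads]
#6 VA=0x6C0000FE8 (r,kernel):
  [0] read 0x37 idx=27: raw=0x55087 flags P=1 W=1 U=1 S=1
  → PA=0x55FE8 (huge @L0)  (1 entries read)

TLB: [["0x54141E", "0x3E"], ["0x10260E", "0x4D"], ["0x6C0000", "0x55"]]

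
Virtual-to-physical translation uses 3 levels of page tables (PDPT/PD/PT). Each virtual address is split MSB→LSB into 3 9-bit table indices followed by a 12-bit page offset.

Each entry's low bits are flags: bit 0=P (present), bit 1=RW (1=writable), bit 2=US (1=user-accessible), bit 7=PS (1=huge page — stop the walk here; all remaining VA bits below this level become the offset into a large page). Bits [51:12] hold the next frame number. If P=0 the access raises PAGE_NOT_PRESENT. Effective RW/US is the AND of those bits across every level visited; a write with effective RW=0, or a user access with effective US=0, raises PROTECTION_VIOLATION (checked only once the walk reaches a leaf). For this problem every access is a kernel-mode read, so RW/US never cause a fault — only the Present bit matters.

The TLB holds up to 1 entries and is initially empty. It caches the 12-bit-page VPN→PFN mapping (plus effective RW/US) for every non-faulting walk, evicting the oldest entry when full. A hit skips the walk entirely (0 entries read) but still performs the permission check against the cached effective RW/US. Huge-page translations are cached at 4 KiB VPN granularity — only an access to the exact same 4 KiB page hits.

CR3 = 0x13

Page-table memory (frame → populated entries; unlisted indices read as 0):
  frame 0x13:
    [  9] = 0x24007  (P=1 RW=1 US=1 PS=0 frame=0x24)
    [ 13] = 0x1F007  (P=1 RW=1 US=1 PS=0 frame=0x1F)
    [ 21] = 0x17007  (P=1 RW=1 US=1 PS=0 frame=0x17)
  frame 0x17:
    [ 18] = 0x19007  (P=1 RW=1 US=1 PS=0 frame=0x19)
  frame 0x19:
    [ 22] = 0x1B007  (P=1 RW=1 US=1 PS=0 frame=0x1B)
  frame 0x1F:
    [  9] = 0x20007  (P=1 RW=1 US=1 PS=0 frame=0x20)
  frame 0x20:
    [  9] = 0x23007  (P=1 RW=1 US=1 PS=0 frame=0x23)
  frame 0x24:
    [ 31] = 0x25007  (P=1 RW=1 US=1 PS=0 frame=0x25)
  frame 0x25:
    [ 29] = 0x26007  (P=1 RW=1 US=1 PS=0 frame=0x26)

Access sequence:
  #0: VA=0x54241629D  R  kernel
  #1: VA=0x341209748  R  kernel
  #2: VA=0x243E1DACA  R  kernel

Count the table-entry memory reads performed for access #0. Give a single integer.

Per-access translation:
#0 VA=0x54241629D (r,kernel):
  L0 @0x13[21] → 0x17007  P=1,RW=1,US=1,PS=0
  L1 @0x17[18] → 0x19007  P=1,RW=1,US=1,PS=0
  L2 @0x19[22] → 0x1B007  P=1,RW=1,US=1,PS=0
  → PA=0x1B29D  (3 entries read)
#1 VA=0x341209748 (r,kernel):
  L0 @0x13[13] → 0x1F007  P=1,RW=1,US=1,PS=0
  L1 @0x1F[9] → 0x20007  P=1,RW=1,US=1,PS=0
  L2 @0x20[9] → 0x23007  P=1,RW=1,US=1,PS=0
  → PA=0x23748  (3 entries read)
#2 VA=0x243E1DACA (r,kernel):
  L0 @0x13[9] → 0x24007  P=1,RW=1,US=1,PS=0
  L1 @0x24[31] → 0x25007  P=1,RW=1,US=1,PS=0
  L2 @0x25[29] → 0x26007  P=1,RW=1,US=1,PS=0
  → PA=0x26ACA  (3 entries read)

Entries read for #0: 3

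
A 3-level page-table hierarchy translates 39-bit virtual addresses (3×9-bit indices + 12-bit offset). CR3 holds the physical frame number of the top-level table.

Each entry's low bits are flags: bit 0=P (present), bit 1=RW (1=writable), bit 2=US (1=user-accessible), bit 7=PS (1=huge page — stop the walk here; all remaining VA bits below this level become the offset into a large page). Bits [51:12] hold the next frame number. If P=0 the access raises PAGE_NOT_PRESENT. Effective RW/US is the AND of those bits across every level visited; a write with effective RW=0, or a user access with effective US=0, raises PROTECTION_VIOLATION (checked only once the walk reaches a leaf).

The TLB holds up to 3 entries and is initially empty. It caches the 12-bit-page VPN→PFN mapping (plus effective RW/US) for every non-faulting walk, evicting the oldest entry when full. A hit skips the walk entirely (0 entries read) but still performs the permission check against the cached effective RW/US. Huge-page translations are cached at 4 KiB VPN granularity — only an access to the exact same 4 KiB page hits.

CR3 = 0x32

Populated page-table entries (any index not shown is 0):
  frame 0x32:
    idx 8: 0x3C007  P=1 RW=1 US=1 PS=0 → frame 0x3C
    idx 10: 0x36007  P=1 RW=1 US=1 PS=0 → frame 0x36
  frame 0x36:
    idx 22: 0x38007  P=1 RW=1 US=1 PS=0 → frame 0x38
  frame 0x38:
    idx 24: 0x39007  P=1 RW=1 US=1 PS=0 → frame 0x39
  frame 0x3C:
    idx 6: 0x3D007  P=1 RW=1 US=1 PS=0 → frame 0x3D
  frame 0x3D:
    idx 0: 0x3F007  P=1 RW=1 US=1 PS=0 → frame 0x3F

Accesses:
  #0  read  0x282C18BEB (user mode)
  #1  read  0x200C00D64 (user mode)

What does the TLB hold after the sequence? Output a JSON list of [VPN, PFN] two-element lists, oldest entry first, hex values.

Walk each access:
#0 VA=0x282C18BEB (r,user):
  L0: frame=0x32 idx=10 entry=0x36007 [P=1 RW=1 US=1 PS=0]
  L1: frame=0x36 idx=22 entry=0x38007 [P=1 RW=1 US=1 PS=0]
  L2: frame=0x38 idx=24 entry=0x39007 [P=1 RW=1 US=1 PS=0]
  → PA=0x39BEB  (3 entries read)
#1 VA=0x200C00D64 (r,user):
  L0: frame=0x32 idx=8 entry=0x3C007 [P=1 RW=1 US=1 PS=0]
  L1: frame=0x3C idx=6 entry=0x3D007 [P=1 RW=1 US=1 PS=0]
  L2: frame=0x3D idx=0 entry=0x3F007 [P=1 RW=1 US=1 PS=0]
  → PA=0x3FD64  (3 entries read)

TLB: [["0x282C18", "0x39"], ["0x200C00", "0x3F"]]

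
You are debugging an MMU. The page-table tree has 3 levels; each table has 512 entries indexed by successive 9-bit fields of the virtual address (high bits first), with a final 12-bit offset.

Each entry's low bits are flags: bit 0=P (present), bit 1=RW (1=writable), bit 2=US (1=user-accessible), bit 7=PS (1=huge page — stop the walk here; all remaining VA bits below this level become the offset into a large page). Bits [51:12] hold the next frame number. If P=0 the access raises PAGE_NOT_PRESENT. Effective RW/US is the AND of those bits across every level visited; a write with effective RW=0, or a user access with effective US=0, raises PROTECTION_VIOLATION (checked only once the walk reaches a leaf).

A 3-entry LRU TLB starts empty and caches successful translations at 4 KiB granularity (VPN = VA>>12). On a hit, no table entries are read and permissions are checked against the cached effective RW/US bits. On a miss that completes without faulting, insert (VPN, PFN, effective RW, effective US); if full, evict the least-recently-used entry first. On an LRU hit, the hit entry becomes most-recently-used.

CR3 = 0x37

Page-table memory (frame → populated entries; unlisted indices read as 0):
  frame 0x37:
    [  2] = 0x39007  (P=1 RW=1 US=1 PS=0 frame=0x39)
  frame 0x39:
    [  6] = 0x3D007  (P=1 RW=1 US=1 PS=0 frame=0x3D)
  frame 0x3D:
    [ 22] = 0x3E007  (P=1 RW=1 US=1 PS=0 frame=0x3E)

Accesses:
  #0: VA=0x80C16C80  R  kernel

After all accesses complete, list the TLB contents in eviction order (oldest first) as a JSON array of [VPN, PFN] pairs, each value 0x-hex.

Per-access translation:
#0 VA=0x80C16C80 (r,kernel):
  L0 @0x37[2] → 0x39007  P=1,RW=1,US=1,PS=0
  L1 @0x39[6] → 0x3D007  P=1,RW=1,US=1,PS=0
  L2 @0x3D[22] → 0x3E007  P=1,RW=1,US=1,PS=0
  → PA=0x3EC80  (3 entries read)

TLB: [["0x80C16", "0x3E"]]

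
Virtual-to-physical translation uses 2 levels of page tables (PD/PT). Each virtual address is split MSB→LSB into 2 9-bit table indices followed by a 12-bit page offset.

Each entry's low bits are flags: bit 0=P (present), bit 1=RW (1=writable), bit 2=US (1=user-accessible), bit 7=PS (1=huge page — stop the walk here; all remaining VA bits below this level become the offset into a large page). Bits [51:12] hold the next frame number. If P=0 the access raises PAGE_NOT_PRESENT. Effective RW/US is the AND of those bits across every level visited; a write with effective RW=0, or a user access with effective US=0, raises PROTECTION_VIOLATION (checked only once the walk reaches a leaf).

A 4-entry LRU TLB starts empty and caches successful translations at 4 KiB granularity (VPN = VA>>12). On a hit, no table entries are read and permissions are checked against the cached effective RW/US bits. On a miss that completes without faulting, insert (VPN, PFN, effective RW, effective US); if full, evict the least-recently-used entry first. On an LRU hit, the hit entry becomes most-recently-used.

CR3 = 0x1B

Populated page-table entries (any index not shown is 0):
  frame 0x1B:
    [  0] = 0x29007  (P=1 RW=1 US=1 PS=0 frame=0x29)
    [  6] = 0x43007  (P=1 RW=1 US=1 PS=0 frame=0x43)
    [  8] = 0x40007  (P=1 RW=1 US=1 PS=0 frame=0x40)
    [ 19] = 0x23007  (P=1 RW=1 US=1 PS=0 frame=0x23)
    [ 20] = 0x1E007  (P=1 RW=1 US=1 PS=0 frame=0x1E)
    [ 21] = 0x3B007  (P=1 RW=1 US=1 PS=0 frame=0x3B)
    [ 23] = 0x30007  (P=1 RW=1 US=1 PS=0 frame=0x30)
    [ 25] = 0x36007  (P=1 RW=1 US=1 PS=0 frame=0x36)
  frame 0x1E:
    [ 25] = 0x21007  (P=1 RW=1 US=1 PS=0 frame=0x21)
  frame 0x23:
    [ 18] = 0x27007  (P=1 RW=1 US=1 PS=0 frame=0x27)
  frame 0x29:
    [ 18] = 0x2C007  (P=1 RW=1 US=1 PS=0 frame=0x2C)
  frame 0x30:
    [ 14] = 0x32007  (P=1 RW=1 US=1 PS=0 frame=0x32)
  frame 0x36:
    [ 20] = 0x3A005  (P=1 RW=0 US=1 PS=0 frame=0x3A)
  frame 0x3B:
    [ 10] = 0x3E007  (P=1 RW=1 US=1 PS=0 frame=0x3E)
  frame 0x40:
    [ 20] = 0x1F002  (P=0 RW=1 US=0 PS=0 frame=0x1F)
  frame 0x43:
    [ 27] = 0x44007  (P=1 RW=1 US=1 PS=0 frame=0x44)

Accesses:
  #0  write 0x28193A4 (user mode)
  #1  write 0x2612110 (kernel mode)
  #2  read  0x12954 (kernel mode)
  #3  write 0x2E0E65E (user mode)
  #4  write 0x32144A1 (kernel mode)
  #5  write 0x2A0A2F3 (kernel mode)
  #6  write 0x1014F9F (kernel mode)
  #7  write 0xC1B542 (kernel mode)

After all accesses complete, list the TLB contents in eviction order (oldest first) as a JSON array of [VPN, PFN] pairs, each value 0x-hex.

Walk each access:
#0 VA=0x28193A4 (w,user):
  lvl0: tbl 0x1B, slot 20 ⇒ 0x1E007 (P1/RW1/US1/PS0)
  lvl1: tbl 0x1E, slot 25 ⇒ 0x21007 (P1/RW1/US1/PS0)
  ⇒ phys 0x213A4  [2 reads]
#1 VA=0x2612110 (w,kernel):
  lvl0: tbl 0x1B, slot 19 ⇒ 0x23007 (P1/RW1/US1/PS0)
  lvl1: tbl 0x23, slot 18 ⇒ 0x27007 (P1/RW1/US1/PS0)
  ⇒ phys 0x27110  [2 reads]
#2 VA=0x12954 (r,kernel):
  lvl0: tbl 0x1B, slot 0 ⇒ 0x29007 (P1/RW1/US1/PS0)
  lvl1: tbl 0x29, slot 18 ⇒ 0x2C007 (P1/RW1/US1/PS0)
  ⇒ phys 0x2C954  [2 reads]
#3 VA=0x2E0E65E (w,user):
  lvl0: tbl 0x1B, slot 23 ⇒ 0x30007 (P1/RW1/US1/PS0)
  lvl1: tbl 0x30, slot 14 ⇒ 0x32007 (P1/RW1/US1/PS0)
  ⇒ phys 0x3265E  [2 reads]
#4 VA=0x32144A1 (w,kernel):
  lvl0: tbl 0x1B, slot 25 ⇒ 0x36007 (P1/RW1/US1/PS0)
  lvl1: tbl 0x36, slot 20 ⇒ 0x3A005 (P1/RW0/US1/PS0)
  ⇒ fault: PROTECTION_VIOLATION  — 2 lookups
#5 VA=0x2A0A2F3 (w,kernel):
  lvl0: tbl 0x1B, slot 21 ⇒ 0x3B007 (P1/RW1/US1/PS0)
  lvl1: tbl 0x3B, slot 10 ⇒ 0x3E007 (P1/RW1/US1/PS0)
  ⇒ phys 0x3E2F3  [2 reads]
#6 VA=0x1014F9F (w,kernel):
  lvl0: tbl 0x1B, slot 8 ⇒ 0x40007 (P1/RW1/US1/PS0)
  lvl1: tbl 0x40, slot 20 ⇒ 0x1F002 (P0/RW1/US0/PS0)
  ⇒ fault: PAGE_NOT_PRESENT  — 2 lookups
#7 VA=0xC1B542 (w,kernel):
  lvl0: tbl 0x1B, slot 6 ⇒ 0x43007 (P1/RW1/US1/PS0)
  lvl1: tbl 0x43, slot 27 ⇒ 0x44007 (P1/RW1/US1/PS0)
  ⇒ phys 0x44542  [2 reads]

TLB: [["0x12", "0x2C"], ["0x2E0E", "0x32"], ["0x2A0A", "0x3E"], ["0xC1B", "0x44"]]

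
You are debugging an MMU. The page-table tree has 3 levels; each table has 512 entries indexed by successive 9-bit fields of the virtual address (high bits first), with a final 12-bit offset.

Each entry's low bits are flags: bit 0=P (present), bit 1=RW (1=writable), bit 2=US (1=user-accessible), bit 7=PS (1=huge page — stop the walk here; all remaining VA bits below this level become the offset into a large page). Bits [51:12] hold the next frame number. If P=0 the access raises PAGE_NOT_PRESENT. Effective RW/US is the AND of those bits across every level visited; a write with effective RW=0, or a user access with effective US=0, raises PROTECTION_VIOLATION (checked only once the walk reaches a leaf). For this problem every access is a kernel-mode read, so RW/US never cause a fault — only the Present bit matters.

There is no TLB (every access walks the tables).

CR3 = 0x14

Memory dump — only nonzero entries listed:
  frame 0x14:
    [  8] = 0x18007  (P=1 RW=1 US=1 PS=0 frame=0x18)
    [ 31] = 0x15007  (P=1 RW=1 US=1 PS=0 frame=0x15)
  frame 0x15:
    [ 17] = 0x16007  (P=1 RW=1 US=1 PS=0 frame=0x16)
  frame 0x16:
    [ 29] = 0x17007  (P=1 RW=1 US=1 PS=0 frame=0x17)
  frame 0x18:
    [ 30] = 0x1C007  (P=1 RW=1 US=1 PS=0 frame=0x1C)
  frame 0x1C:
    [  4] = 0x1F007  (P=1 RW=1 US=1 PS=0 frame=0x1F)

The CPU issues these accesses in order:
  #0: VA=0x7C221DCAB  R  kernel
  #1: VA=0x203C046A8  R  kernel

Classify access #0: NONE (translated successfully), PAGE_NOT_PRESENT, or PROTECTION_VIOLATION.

Per-access translation:
#0 VA=0x7C221DCAB (r,kernel):
  L0 @0x14[31] → 0x15007  P=1,RW=1,US=1,PS=0
  L1 @0x15[17] → 0x16007  P=1,RW=1,US=1,PS=0
  L2 @0x16[29] → 0x17007  P=1,RW=1,US=1,PS=0
  ⇒ phys 0x17CAB  [3 reads]
#1 VA=0x203C046A8 (r,kernel):
  L0 @0x14[8] → 0x18007  P=1,RW=1,US=1,PS=0
  L1 @0x18[30] → 0x1C007  P=1,RW=1,US=1,PS=0
  L2 @0x1C[4] → 0x1F007  P=1,RW=1,US=1,PS=0
  ⇒ phys 0x1F6A8  [3 reads]

Access #0 fault: NONE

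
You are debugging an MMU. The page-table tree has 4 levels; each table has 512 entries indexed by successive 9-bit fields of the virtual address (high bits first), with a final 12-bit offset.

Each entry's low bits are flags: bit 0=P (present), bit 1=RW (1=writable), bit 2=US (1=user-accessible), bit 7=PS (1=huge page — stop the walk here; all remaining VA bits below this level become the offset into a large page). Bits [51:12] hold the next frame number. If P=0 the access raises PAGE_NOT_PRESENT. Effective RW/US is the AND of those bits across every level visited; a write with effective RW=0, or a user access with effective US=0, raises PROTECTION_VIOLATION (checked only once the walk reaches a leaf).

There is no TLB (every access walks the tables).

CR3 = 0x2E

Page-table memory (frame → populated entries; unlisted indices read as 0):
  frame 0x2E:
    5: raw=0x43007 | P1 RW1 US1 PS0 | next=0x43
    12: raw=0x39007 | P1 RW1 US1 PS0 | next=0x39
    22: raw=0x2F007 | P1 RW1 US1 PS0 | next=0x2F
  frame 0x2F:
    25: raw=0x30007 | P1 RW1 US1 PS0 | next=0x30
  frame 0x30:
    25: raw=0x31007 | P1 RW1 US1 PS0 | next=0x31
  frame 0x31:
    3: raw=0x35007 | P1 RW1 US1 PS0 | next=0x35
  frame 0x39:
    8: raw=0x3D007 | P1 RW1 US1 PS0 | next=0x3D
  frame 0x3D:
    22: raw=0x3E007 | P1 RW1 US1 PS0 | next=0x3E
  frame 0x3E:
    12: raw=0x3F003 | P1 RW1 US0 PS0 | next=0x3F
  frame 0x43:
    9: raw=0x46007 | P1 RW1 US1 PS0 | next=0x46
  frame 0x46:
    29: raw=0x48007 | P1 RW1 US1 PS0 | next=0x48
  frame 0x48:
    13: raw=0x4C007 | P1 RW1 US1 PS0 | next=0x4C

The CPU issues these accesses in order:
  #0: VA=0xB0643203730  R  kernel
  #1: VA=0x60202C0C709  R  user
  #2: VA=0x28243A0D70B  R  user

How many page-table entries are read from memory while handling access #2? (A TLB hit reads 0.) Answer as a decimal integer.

Per-access translation:
#0 VA=0xB0643203730 (r,kernel):
  L0: frame=0x2E idx=22 entry=0x2F007 [P=1 RW=1 US=1 PS=0]
  L1: frame=0x2F idx=25 entry=0x30007 [P=1 RW=1 US=1 PS=0]
  L2: frame=0x30 idx=25 entry=0x31007 [P=1 RW=1 US=1 PS=0]
  L3: frame=0x31 idx=3 entry=0x35007 [P=1 RW=1 US=1 PS=0]
  → PA=0x35730  (4 entries read)
#1 VA=0x60202C0C709 (r,user):
  L0: frame=0x2E idx=12 entry=0x39007 [P=1 RW=1 US=1 PS=0]
  L1: frame=0x39 idx=8 entry=0x3D007 [P=1 RW=1 US=1 PS=0]
  L2: frame=0x3D idx=22 entry=0x3E007 [P=1 RW=1 US=1 PS=0]
  L3: frame=0x3E idx=12 entry=0x3F003 [P=1 RW=1 US=0 PS=0]
  ⇒ fault: PROTECTION_VIOLATION  — 4 lookups
#2 VA=0x28243A0D70B (r,user):
  L0: frame=0x2E idx=5 entry=0x43007 [P=1 RW=1 US=1 PS=0]
  L1: frame=0x43 idx=9 entry=0x46007 [P=1 RW=1 US=1 PS=0]
  L2: frame=0x46 idx=29 entry=0x48007 [P=1 RW=1 US=1 PS=0]
  L3: frame=0x48 idx=13 entry=0x4C007 [P=1 RW=1 US=1 PS=0]
  → PA=0x4C70B  (4 entries read)

Entries read for #2: 4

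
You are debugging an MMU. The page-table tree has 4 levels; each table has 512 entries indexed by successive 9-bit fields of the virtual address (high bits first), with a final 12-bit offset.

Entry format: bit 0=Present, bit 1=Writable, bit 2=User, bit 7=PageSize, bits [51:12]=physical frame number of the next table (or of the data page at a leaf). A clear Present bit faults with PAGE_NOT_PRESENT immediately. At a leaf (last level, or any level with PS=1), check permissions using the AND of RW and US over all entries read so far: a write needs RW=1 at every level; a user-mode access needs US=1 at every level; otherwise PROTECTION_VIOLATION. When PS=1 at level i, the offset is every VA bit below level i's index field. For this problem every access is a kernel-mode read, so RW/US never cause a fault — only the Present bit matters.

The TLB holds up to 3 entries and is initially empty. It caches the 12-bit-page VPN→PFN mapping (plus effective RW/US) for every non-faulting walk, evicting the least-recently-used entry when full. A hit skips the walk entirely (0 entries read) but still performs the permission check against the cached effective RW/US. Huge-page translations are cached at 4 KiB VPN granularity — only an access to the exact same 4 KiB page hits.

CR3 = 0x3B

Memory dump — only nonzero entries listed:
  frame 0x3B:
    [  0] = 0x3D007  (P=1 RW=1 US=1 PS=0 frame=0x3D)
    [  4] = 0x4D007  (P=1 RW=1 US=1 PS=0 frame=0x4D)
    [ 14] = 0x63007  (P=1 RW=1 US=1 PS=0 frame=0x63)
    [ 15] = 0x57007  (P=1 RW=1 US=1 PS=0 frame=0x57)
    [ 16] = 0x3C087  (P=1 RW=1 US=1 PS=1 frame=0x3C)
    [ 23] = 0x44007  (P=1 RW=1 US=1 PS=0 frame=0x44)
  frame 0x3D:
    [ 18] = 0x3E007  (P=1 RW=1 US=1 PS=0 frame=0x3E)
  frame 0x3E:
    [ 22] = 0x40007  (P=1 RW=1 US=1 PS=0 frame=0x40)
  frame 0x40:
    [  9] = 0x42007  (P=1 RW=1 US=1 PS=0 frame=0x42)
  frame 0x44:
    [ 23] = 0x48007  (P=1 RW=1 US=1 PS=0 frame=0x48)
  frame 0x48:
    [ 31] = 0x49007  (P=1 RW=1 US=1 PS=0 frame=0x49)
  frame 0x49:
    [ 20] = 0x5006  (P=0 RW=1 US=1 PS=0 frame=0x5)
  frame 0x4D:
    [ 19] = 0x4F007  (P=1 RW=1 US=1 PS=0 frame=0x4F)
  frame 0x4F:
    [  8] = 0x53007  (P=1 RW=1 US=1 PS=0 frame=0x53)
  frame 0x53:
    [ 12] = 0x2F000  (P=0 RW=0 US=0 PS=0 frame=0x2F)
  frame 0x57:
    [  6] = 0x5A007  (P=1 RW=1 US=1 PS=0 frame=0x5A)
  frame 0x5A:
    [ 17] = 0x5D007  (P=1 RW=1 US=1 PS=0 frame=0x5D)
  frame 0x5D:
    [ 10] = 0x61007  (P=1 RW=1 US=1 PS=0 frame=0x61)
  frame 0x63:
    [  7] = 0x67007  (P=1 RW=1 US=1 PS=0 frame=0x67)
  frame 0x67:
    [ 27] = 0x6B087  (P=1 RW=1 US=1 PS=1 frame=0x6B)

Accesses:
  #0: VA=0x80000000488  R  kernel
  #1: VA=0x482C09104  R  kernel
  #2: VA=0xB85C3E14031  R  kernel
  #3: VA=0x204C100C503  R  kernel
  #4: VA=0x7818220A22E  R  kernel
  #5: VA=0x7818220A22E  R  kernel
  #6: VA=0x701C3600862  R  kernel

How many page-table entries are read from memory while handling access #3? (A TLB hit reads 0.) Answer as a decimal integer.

Trace:
#0 VA=0x80000000488 (r,kernel):
  L0 @0x3B[16] → 0x3C087  P=1,RW=1,US=1,PS=1
  ⇒ phys 0x3C488 (huge @L0)  [1 reads]
#1 VA=0x482C09104 (r,kernel):
  L0 @0x3B[0] → 0x3D007  P=1,RW=1,US=1,PS=0
  L1 @0x3D[18] → 0x3E007  P=1,RW=1,US=1,PS=0
  L2 @0x3E[22] → 0x40007  P=1,RW=1,US=1,PS=0
  L3 @0x40[9] → 0x42007  P=1,RW=1,US=1,PS=0
  ⇒ phys 0x42104  [4 reads]
#2 VA=0xB85C3E14031 (r,kernel):
  L0 @0x3B[23] → 0x44007  P=1,RW=1,US=1,PS=0
  L1 @0x44[23] → 0x48007  P=1,RW=1,US=1,PS=0
  L2 @0x48[31] → 0x49007  P=1,RW=1,US=1,PS=0
  L3 @0x49[20] → 0x5006  P=0,RW=1,US=1,PS=0
  → PAGE_NOT_PRESENT  (4 entries read)
#3 VA=0x204C100C503 (r,kernel):
  L0 @0x3B[4] → 0x4D007  P=1,RW=1,US=1,PS=0
  L1 @0x4D[19] → 0x4F007  P=1,RW=1,US=1,PS=0
  L2 @0x4F[8] → 0x53007  P=1,RW=1,US=1,PS=0
  L3 @0x53[12] → 0x2F000  P=0,RW=0,US=0,PS=0
  → PAGE_NOT_PRESENT  (4 entries read)
#4 VA=0x7818220A22E (r,kernel):
  L0 @0x3B[15] → 0x57007  P=1,RW=1,US=1,PS=0
  L1 @0x57[6] → 0x5A007  P=1,RW=1,US=1,PS=0
  L2 @0x5A[17] → 0x5D007  P=1,RW=1,US=1,PS=0
  L3 @0x5D[10] → 0x61007  P=1,RW=1,US=1,PS=0
  ⇒ phys 0x6122E  [4 reads]
#5 VA=0x7818220A22E (r,kernel):
  TLB hit vpn=0x7818220A → PA=0x6122E
#6 VA=0x701C3600862 (r,kernel):
  L0 @0x3B[14] → 0x63007  P=1,RW=1,US=1,PS=0
  L1 @0x63[7] → 0x67007  P=1,RW=1,US=1,PS=0
  L2 @0x67[27] → 0x6B087  P=1,RW=1,US=1,PS=1
  ⇒ phys 0x6B862 (huge @L2)  [3 reads]

Entries read for #3: 4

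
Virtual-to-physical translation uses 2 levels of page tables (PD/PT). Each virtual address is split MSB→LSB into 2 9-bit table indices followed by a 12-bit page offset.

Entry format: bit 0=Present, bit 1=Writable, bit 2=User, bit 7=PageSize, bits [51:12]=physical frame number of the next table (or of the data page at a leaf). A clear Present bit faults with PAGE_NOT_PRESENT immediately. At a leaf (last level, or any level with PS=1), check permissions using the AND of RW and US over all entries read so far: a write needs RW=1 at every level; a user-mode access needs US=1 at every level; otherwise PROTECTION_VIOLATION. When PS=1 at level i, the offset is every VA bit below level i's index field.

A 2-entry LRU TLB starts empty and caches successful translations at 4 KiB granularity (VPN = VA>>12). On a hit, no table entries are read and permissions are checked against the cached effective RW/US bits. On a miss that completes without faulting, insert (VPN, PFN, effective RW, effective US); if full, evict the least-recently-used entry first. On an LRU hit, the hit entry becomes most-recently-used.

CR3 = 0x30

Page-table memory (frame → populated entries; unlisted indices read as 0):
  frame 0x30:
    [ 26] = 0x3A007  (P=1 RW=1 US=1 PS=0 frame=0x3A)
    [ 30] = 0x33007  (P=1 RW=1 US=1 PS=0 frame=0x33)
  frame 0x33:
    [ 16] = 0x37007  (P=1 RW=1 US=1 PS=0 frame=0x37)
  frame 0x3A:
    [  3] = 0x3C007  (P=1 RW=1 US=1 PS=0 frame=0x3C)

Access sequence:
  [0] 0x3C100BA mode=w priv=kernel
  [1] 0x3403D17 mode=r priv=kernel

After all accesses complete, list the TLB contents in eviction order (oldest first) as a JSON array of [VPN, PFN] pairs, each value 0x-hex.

Walk each access:
#0 VA=0x3C100BA (w,kernel):
  [0] read 0x30 idx=30: raw=0x33007 flags P=1 W=1 U=1 S=0
  [1] read 0x33 idx=16: raw=0x37007 flags P=1 W=1 U=1 S=0
  ⇒ phys 0x370BA  [2 reads]
#1 VA=0x3403D17 (r,kernel):
  [0] read 0x30 idx=26: raw=0x3A007 flags P=1 W=1 U=1 S=0
  [1] read 0x3A idx=3: raw=0x3C007 flags P=1 W=1 U=1 S=0
  ⇒ phys 0x3CD17  [2 reads]

TLB: [["0x3C10", "0x37"], ["0x3403", "0x3C"]]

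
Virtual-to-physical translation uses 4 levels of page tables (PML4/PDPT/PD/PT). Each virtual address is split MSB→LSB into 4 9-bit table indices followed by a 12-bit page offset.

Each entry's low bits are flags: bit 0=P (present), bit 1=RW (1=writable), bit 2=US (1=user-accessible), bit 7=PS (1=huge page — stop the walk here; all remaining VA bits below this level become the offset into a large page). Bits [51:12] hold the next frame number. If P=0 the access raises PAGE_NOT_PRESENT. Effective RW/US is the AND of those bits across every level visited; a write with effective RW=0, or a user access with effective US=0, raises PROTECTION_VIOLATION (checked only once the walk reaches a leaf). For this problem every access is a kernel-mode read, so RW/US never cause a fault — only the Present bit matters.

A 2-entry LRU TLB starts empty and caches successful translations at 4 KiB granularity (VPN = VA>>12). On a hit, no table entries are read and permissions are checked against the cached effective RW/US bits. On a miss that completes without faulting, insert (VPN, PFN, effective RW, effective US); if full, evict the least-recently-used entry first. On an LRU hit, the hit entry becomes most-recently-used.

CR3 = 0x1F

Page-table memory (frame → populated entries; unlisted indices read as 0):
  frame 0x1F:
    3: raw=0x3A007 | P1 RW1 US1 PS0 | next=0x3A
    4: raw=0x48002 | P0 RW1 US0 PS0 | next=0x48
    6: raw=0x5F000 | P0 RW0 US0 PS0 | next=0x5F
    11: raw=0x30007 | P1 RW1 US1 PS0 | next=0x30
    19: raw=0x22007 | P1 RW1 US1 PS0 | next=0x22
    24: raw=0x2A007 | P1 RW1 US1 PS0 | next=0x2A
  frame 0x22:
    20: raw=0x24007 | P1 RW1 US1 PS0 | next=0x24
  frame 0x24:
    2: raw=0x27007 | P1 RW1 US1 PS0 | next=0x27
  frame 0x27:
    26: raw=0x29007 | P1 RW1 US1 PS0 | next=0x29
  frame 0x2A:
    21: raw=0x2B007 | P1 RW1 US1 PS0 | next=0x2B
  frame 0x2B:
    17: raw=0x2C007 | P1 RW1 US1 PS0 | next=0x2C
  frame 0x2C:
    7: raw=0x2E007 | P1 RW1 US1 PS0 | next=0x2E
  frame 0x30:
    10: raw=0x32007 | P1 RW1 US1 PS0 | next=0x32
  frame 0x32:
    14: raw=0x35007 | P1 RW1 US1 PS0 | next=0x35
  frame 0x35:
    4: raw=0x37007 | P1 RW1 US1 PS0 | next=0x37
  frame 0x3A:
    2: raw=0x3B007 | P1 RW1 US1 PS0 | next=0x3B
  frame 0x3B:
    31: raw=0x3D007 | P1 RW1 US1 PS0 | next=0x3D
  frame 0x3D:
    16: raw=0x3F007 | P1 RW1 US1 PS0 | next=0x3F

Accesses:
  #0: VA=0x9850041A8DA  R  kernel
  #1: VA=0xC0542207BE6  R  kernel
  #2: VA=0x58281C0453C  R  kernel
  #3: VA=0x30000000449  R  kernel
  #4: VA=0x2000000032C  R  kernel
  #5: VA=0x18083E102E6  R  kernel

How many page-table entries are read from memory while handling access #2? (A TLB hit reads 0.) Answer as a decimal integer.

Walk each access:
#0 VA=0x9850041A8DA (r,kernel):
  L0: frame=0x1F idx=19 entry=0x22007 [P=1 RW=1 US=1 PS=0]
  L1: frame=0x22 idx=20 entry=0x24007 [P=1 RW=1 US=1 PS=0]
  L2: frame=0x24 idx=2 entry=0x27007 [P=1 RW=1 US=1 PS=0]
  L3: frame=0x27 idx=26 entry=0x29007 [P=1 RW=1 US=1 PS=0]
  → PA=0x298DA  (4 entries read)
#1 VA=0xC0542207BE6 (r,kernel):
  L0: frame=0x1F idx=24 entry=0x2A007 [P=1 RW=1 US=1 PS=0]
  L1: frame=0x2A idx=21 entry=0x2B007 [P=1 RW=1 US=1 PS=0]
  L2: frame=0x2B idx=17 entry=0x2C007 [P=1 RW=1 US=1 PS=0]
  L3: frame=0x2C idx=7 entry=0x2E007 [P=1 RW=1 US=1 PS=0]
  → PA=0x2EBE6  (4 entries read)
#2 VA=0x58281C0453C (r,kernel):
  L0: frame=0x1F idx=11 entry=0x30007 [P=1 RW=1 US=1 PS=0]
  L1: frame=0x30 idx=10 entry=0x32007 [P=1 RW=1 US=1 PS=0]
  L2: frame=0x32 idx=14 entry=0x35007 [P=1 RW=1 US=1 PS=0]
  L3: frame=0x35 idx=4 entry=0x37007 [P=1 RW=1 US=1 PS=0]
  → PA=0x3753C  (4 entries read)
#3 VA=0x30000000449 (r,kernel):
  L0: frame=0x1F idx=6 entry=0x5F000 [P=0 RW=0 US=0 PS=0]
  ✗ PAGE_NOT_PRESENT  [1 reads]
#4 VA=0x2000000032C (r,kernel):
  L0: frame=0x1F idx=4 entry=0x48002 [P=0 RW=1 US=0 PS=0]
  ✗ PAGE_NOT_PRESENT  [1 reads]
#5 VA=0x18083E102E6 (r,kernel):
  L0: frame=0x1F idx=3 entry=0x3A007 [P=1 RW=1 US=1 PS=0]
  L1: frame=0x3A idx=2 entry=0x3B007 [P=1 RW=1 US=1 PS=0]
  L2: frame=0x3B idx=31 entry=0x3D007 [P=1 RW=1 US=1 PS=0]
  L3: frame=0x3D idx=16 entry=0x3F007 [P=1 RW=1 US=1 PS=0]
  → PA=0x3F2E6  (4 entries read)

Entries read for #2: 4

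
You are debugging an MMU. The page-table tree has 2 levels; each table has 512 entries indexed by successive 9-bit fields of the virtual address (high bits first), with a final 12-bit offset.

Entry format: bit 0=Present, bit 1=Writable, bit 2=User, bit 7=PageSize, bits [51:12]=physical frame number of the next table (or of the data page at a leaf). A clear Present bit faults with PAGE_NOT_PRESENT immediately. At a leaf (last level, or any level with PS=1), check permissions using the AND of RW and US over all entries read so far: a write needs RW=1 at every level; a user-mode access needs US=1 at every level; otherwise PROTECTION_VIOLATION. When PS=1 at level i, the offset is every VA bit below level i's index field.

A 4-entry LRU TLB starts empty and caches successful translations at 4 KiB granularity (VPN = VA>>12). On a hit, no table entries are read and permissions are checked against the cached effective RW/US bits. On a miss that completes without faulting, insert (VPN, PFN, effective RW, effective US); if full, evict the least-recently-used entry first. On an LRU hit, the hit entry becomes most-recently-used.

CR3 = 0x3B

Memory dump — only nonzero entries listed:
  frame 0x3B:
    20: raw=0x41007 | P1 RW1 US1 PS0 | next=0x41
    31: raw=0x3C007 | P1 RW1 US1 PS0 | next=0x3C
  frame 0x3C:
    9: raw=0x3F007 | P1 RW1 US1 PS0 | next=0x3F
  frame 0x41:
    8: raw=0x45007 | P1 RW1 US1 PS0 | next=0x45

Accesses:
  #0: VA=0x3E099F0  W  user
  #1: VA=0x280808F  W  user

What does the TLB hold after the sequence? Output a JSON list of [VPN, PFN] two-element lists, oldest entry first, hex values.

Per-access translation:
#0 VA=0x3E099F0 (w,user):
  [0] read 0x3B idx=31: raw=0x3C007 flags P=1 W=1 U=1 S=0
  [1] read 0x3C idx=9: raw=0x3F007 flags P=1 W=1 U=1 S=0
  → PA=0x3F9F0  (2 entries read)
#1 VA=0x280808F (w,user):
  [0] read 0x3B idx=20: raw=0x41007 flags P=1 W=1 U=1 S=0
  [1] read 0x41 idx=8: raw=0x45007 flags P=1 W=1 U=1 S=0
  → PA=0x4508F  (2 entries read)

TLB: [["0x3E09", "0x3F"], ["0x2808", "0x45"]]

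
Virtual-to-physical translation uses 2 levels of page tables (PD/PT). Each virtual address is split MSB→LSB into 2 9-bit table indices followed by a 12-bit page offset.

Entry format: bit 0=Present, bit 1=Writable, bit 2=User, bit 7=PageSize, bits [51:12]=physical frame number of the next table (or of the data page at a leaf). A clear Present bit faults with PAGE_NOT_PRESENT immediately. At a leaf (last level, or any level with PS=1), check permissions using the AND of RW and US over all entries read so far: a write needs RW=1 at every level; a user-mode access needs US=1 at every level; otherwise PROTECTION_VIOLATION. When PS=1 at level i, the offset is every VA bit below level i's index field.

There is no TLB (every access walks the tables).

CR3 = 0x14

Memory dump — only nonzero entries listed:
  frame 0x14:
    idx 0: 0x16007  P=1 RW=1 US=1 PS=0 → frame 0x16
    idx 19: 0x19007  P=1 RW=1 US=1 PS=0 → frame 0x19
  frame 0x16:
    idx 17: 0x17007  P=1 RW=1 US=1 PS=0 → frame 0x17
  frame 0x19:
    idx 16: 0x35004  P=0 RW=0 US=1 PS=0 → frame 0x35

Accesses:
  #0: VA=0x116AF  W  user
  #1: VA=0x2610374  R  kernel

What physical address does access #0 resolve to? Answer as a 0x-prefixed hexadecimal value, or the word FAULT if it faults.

Per-access translation:
#0 VA=0x116AF (w,user):
  L0 @0x14[0] → 0x16007  P=1,RW=1,US=1,PS=0
  L1 @0x16[17] → 0x17007  P=1,RW=1,US=1,PS=0
  → PA=0x176AF  (2 entries read)
#1 VA=0x2610374 (r,kernel):
  L0 @0x14[19] → 0x19007  P=1,RW=1,US=1,PS=0
  L1 @0x19[16] → 0x35004  P=0,RW=0,US=1,PS=0
  → PAGE_NOT_PRESENT  (2 entries read)

Access #0 PA: 0x176AF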